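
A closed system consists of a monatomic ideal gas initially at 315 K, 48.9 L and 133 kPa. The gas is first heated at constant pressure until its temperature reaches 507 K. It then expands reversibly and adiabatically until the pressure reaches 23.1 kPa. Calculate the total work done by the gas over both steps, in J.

n = P₁V₁/(RT₁) = 133×48.9/(8.314×315) = 2.48 mol.
Step 1 — Isobaric: P stays 133 kPa; V/T = const ⇒ T₂ = 507 K, V₂ = 78.7 L.
W = PΔV = 133×(78.7−48.9) kPa·L = 3960 J.
ΔU = nCvΔT = 2.48×12.5×(507−315) = 5950 J.
Q = ΔU + W = nCpΔT = 9910 J.
State after step 1: P = 133 kPa, V = 78.7 L, T = 507 K.
Step 2 — Adiabatic: T₂/T₁ = (P₂/P₁)^((γ−1)/γ) ⇒ T₂ = 507×(0.174)^0.400 = 252 K; V₂ = 225 L.
ΔU = nCvΔT = 2.48×12.5×(252−507) = -7910 J.
Q = 0 for an adiabatic process, so W = −ΔU = 7910 J.
Net over both steps: W = 11900 J, Q = 9910 J, ΔU = -1960 J.

11900 J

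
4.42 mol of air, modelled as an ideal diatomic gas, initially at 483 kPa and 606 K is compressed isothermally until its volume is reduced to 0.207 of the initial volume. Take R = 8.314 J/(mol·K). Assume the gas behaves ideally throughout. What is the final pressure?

V₁ = nRT₁/P₁ = 4.42×8.314×606/483 = 46.1 L.
Isothermal: T stays 606 K; PV = const ⇒ V₂ = 9.54 L, P₂ = 2330 kPa.

2330 kPa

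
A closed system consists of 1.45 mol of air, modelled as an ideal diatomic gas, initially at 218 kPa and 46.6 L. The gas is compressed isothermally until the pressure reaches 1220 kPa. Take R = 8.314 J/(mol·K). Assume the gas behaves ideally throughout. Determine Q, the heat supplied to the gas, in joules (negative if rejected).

T₁ = P₁V₁/(nR) = 218×46.6/(1.45×8.314) = 843 K.
Isothermal: T stays 843 K; PV = const ⇒ V₂ = 8.33 L, P₂ = 1220 kPa.
ΔU = 0 (ideal gas, T constant).
W = nRT ln(V₂/V₁) = 1.45×8.314×843×ln(0.179) = -17500 J.
Q = ΔU + W = -17500 J.

-17500 J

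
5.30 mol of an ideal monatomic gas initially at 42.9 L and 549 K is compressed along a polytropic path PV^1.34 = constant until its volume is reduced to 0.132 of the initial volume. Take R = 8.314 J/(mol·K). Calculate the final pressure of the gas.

8500 kPa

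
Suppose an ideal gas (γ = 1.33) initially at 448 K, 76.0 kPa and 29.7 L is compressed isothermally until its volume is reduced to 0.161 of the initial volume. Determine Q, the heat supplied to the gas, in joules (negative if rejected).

-4120 J

n = P₁V₁/(RT₁) = 76.0×29.7/(8.314×448) = 0.606 mol.
Isothermal: T stays 448 K; PV = const ⇒ V₂ = 4.78 L, P₂ = 472 kPa.
ΔU = 0 (ideal gas, T constant).
W = nRT ln(V₂/V₁) = 0.606×8.314×448×ln(0.161) = -4120 J.
Q = ΔU + W = -4120 J.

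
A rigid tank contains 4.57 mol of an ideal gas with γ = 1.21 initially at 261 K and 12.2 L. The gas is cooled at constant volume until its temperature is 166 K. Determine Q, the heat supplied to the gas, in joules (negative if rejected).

P₁ = nRT₁/V₁ = 4.57×8.314×261/12.2 = 813 kPa.
Isochoric: V stays 12.2 L; P/T = const ⇒ T₂ = 166 K, P₂ = 517 kPa.
W = 0 (no volume change).
ΔU = nCvΔT = 4.57×39.6×(166−261) = -17200 J.
Q = ΔU = -17200 J.

-17200 J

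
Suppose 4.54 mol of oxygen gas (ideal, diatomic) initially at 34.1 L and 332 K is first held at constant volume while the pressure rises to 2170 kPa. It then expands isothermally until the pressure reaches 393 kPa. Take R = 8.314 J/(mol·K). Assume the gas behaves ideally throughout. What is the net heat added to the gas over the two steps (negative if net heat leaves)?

280000 J

P₁ = nRT₁/V₁ = 4.54×8.314×332/34.1 = 367 kPa.
Step 1 — Isochoric: V stays 34.1 L; P/T = const ⇒ T₂ = 1960 K, P₂ = 2170 kPa.
W = 0 (no volume change).
ΔU = nCvΔT = 4.54×20.8×(1960−332) = 154000 J.
Q = ΔU = 154000 J.
State after step 1: P = 2170 kPa, V = 34.1 L, T = 1960 K.
Step 2 — Isothermal: T stays 1960 K; PV = const ⇒ V₂ = 188 L, P₂ = 393 kPa.
ΔU = 0 (ideal gas, T constant).
W = nRT ln(V₂/V₁) = 4.54×8.314×1960×ln(5.52) = 126000 J.
Q = ΔU + W = 126000 J.
Net over both steps: W = 126000 J, Q = 280000 J, ΔU = 154000 J.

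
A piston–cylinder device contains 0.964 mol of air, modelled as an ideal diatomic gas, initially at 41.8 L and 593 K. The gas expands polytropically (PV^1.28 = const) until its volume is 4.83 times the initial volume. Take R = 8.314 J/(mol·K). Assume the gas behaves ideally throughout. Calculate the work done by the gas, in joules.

P₁ = nRT₁/V₁ = 0.964×8.314×593/41.8 = 114 kPa.
Polytropic n=1.28: T₂ = T₁(V₁/V₂)^(n−1) = 593×(0.207)^0.28 = 382 K; P₂ = P₁(V₁/V₂)^n = 15.1 kPa.
W = (P₁V₁−P₂V₂)/(n−1) = (114×41.8−15.1×202)/0.28 = 6050 J.

6050 J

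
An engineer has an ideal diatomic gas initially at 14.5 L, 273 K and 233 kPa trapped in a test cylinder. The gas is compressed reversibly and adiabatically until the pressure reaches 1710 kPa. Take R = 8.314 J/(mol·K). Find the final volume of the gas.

3.49 L

Adiabatic: T₂/T₁ = (P₂/P₁)^((γ−1)/γ) ⇒ T₂ = 273×(7.34)^0.286 = 482 K; V₂ = 3.49 L.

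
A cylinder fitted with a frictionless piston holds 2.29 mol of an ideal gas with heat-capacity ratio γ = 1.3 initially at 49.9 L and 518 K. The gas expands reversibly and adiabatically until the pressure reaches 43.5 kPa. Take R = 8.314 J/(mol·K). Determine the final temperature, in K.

365 K

P₁ = nRT₁/V₁ = 2.29×8.314×518/49.9 = 198 kPa.
Adiabatic: T₂/T₁ = (P₂/P₁)^((γ−1)/γ) ⇒ T₂ = 518×(0.220)^0.231 = 365 K; V₂ = 160 L.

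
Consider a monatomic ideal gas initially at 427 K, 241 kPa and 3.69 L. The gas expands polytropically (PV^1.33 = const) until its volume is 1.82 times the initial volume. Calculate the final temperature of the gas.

Polytropic n=1.33: T₂ = T₁(V₁/V₂)^(n−1) = 427×(0.549)^0.33 = 350 K; P₂ = P₁(V₁/V₂)^n = 109 kPa.

350 K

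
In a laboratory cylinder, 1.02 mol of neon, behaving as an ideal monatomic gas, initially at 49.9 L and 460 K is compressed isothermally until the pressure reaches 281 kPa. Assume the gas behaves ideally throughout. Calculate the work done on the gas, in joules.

P₁ = nRT₁/V₁ = 1.02×8.314×460/49.9 = 78.2 kPa.
Isothermal: T stays 460 K; PV = const ⇒ V₂ = 13.9 L, P₂ = 281 kPa.
W = nRT ln(V₂/V₁) = 1.02×8.314×460×ln(0.278) = -4990 J.
Work done on the gas = −W_by = 4990 J.

4990 J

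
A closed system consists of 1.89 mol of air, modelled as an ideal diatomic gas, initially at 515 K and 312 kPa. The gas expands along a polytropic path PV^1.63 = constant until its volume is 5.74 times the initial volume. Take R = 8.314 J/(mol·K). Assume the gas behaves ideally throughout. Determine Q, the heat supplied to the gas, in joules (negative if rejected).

-4930 J

V₁ = nRT₁/P₁ = 1.89×8.314×515/312 = 25.9 L.
Polytropic n=1.63: T₂ = T₁(V₁/V₂)^(n−1) = 515×(0.174)^0.63 = 171 K; P₂ = P₁(V₁/V₂)^n = 18.1 kPa.
W = (P₁V₁−P₂V₂)/(n−1) = (312×25.9−18.1×149)/0.63 = 8570 J.
ΔU = nCvΔT = 1.89×20.8×(171−515) = -13500 J.
Q = ΔU + W = -4930 J.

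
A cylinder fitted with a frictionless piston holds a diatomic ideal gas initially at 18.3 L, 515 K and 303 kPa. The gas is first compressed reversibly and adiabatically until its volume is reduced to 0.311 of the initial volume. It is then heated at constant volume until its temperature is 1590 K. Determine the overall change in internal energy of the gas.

n = P₁V₁/(RT₁) = 303×18.3/(8.314×515) = 1.30 mol.
Step 1 — Adiabatic: TV^(γ−1) = const ⇒ T₂ = 515×(3.22)^0.400 = 822 K; PV^γ = const ⇒ P₂ = 1550 kPa.
ΔU = nCvΔT = 1.30×20.8×(822−515) = 8250 J.
Q = 0 for an adiabatic process, so W = −ΔU = -8250 J.
State after step 1: P = 1550 kPa, V = 5.69 L, T = 822 K.
Step 2 — Isochoric: V stays 5.69 L; P/T = const ⇒ T₂ = 1590 K, P₂ = 3010 kPa.
W = 0 (no volume change).
ΔU = nCvΔT = 1.30×20.8×(1590−822) = 20700 J.
Q = ΔU = 20700 J.
Net over both steps: W = -8250 J, Q = 20700 J, ΔU = 28900 J.

28900 J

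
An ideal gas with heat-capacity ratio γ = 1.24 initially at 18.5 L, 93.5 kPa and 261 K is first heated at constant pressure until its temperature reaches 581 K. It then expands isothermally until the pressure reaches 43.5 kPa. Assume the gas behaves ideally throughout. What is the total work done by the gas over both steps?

5070 J

n = P₁V₁/(RT₁) = 93.5×18.5/(8.314×261) = 0.797 mol.
Step 1 — Isobaric: P stays 93.5 kPa; V/T = const ⇒ T₂ = 581 K, V₂ = 41.2 L.
W = PΔV = 93.5×(41.2−18.5) kPa·L = 2120 J.
ΔU = nCvΔT = 0.797×34.6×(581−261) = 8840 J.
Q = ΔU + W = nCpΔT = 11000 J.
State after step 1: P = 93.5 kPa, V = 41.2 L, T = 581 K.
Step 2 — Isothermal: T stays 581 K; PV = const ⇒ V₂ = 88.5 L, P₂ = 43.5 kPa.
ΔU = 0 (ideal gas, T constant).
W = nRT ln(V₂/V₁) = 0.797×8.314×581×ln(2.15) = 2950 J.
Q = ΔU + W = 2950 J.
Net over both steps: W = 5070 J, Q = 13900 J, ΔU = 8840 J.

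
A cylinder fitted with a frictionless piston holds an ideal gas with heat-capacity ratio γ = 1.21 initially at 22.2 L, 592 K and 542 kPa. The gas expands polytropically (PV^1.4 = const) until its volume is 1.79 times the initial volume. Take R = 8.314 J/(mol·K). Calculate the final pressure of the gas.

240 kPa

Polytropic n=1.4: T₂ = T₁(V₁/V₂)^(n−1) = 592×(0.559)^0.40 = 469 K; P₂ = P₁(V₁/V₂)^n = 240 kPa.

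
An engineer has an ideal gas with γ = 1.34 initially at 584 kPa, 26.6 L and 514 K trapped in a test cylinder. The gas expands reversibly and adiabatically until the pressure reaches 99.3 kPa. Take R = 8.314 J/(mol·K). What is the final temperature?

328 K

Adiabatic: T₂/T₁ = (P₂/P₁)^((γ−1)/γ) ⇒ T₂ = 514×(0.170)^0.254 = 328 K; V₂ = 99.8 L.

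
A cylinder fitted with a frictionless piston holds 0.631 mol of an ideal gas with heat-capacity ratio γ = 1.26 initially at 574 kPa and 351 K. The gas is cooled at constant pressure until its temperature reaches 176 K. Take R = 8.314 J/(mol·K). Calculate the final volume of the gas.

V₁ = nRT₁/P₁ = 0.631×8.314×351/574 = 3.21 L.
Isobaric: P stays 574 kPa; V/T = const ⇒ T₂ = 176 K, V₂ = 1.61 L.

1.61 L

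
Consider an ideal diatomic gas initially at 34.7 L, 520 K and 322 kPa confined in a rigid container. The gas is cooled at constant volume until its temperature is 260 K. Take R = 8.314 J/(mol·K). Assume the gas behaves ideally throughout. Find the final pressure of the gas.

161 kPa

Isochoric: V stays 34.7 L; P/T = const ⇒ T₂ = 260 K, P₂ = 161 kPa.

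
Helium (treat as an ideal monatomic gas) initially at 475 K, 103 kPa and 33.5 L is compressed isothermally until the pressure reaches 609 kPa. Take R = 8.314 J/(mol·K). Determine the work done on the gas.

6130 J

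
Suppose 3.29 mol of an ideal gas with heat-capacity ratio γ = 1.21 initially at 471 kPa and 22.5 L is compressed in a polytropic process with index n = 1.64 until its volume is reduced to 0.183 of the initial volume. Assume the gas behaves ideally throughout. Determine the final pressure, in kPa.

7630 kPa

T₁ = P₁V₁/(nR) = 471×22.5/(3.29×8.314) = 387 K.
Polytropic n=1.64: T₂ = T₁(V₁/V₂)^(n−1) = 387×(5.46)^0.64 = 1150 K; P₂ = P₁(V₁/V₂)^n = 7630 kPa.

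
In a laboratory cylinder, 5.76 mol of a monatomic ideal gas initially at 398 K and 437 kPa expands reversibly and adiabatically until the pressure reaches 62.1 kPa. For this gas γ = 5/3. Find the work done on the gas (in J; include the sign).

-15500 J

V₁ = nRT₁/P₁ = 5.76×8.314×398/437 = 43.6 L.
Adiabatic: T₂/T₁ = (P₂/P₁)^((γ−1)/γ) ⇒ T₂ = 398×(0.142)^0.400 = 182 K; V₂ = 141 L.
ΔU = nCvΔT = 5.76×12.5×(182−398) = -15500 J.
Q = 0 for an adiabatic process, so W = −ΔU = 15500 J.
Work done on the gas = −W_by = -15500 J.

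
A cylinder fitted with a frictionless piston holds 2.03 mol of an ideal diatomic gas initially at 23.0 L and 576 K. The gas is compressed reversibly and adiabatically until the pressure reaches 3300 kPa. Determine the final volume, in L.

5.30 L

P₁ = nRT₁/V₁ = 2.03×8.314×576/23.0 = 423 kPa.
Adiabatic: T₂/T₁ = (P₂/P₁)^((γ−1)/γ) ⇒ T₂ = 576×(7.81)^0.286 = 1040 K; V₂ = 5.30 L.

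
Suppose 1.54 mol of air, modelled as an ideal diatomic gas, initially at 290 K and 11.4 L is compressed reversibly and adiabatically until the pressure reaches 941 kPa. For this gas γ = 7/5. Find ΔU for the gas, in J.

P₁ = nRT₁/V₁ = 1.54×8.314×290/11.4 = 326 kPa.
Adiabatic: T₂/T₁ = (P₂/P₁)^((γ−1)/γ) ⇒ T₂ = 290×(2.89)^0.286 = 393 K; V₂ = 5.34 L.
For an ideal gas ΔU = nCvΔT with Cv = (5/2)R = 20.8 J/(mol·K).
ΔU = 1.54×20.8×(393−290) = 3290 J.

3290 J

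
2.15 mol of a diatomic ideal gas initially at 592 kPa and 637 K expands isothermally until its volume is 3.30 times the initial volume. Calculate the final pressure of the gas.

179 kPa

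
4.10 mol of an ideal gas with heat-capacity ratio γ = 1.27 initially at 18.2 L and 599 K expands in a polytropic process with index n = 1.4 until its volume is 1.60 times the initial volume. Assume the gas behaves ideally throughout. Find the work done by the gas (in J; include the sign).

8750 J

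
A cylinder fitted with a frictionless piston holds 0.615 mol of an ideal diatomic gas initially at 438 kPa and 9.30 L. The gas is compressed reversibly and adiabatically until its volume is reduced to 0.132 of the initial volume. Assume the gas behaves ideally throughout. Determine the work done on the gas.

12700 J

T₁ = P₁V₁/(nR) = 438×9.30/(0.615×8.314) = 797 K.
Adiabatic: TV^(γ−1) = const ⇒ T₂ = 797×(7.58)^0.400 = 1790 K; PV^γ = const ⇒ P₂ = 7460 kPa.
ΔU = nCvΔT = 0.615×20.8×(1790−797) = 12700 J.
Q = 0 for an adiabatic process, so W = −ΔU = -12700 J.
Work done on the gas = −W_by = 12700 J.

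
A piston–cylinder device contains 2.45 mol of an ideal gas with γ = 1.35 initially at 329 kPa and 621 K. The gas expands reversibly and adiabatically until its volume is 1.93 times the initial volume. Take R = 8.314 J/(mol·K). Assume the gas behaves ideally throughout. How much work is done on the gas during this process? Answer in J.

-7430 J

V₁ = nRT₁/P₁ = 2.45×8.314×621/329 = 38.4 L.
Adiabatic: TV^(γ−1) = const ⇒ T₂ = 621×(0.518)^0.350 = 493 K; PV^γ = const ⇒ P₂ = 135 kPa.
ΔU = nCvΔT = 2.45×23.8×(493−621) = -7430 J.
Q = 0 for an adiabatic process, so W = −ΔU = 7430 J.
Work done on the gas = −W_by = -7430 J.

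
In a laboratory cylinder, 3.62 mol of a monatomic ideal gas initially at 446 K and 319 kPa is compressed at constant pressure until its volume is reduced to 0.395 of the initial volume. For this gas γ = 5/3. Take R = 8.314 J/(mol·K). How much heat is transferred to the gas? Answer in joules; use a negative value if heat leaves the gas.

-20300 J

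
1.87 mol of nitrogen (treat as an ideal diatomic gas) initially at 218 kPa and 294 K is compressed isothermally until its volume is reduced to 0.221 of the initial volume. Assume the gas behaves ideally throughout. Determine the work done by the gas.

-6900 J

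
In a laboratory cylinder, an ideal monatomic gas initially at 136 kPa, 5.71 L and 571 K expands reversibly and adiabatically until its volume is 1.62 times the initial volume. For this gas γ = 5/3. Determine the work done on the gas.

-320 J

n = P₁V₁/(RT₁) = 136×5.71/(8.314×571) = 0.164 mol.
Adiabatic: TV^(γ−1) = const ⇒ T₂ = 571×(0.617)^0.667 = 414 K; PV^γ = const ⇒ P₂ = 60.9 kPa.
ΔU = nCvΔT = 0.164×12.5×(414−571) = -320 J.
Q = 0 for an adiabatic process, so W = −ΔU = 320 J.
Work done on the gas = −W_by = -320 J.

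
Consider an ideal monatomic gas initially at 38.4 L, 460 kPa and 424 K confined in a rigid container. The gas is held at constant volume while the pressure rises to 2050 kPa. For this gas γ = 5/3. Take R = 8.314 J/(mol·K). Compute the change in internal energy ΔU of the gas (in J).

n = P₁V₁/(RT₁) = 460×38.4/(8.314×424) = 5.01 mol.
Isochoric: V stays 38.4 L; P/T = const ⇒ T₂ = 1890 K, P₂ = 2050 kPa.
For an ideal gas ΔU = nCvΔT with Cv = (3/2)R = 12.5 J/(mol·K).
ΔU = 5.01×12.5×(1890−424) = 91600 J.

91600 J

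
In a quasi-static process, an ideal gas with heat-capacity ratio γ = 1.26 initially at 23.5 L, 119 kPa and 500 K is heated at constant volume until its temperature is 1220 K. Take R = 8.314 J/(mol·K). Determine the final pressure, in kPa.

290 kPa

Isochoric: V stays 23.5 L; P/T = const ⇒ T₂ = 1220 K, P₂ = 290 kPa.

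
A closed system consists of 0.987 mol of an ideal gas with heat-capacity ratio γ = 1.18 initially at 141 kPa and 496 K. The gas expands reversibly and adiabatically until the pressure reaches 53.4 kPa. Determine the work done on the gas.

V₁ = nRT₁/P₁ = 0.987×8.314×496/141 = 28.9 L.
Adiabatic: T₂/T₁ = (P₂/P₁)^((γ−1)/γ) ⇒ T₂ = 496×(0.379)^0.153 = 428 K; V₂ = 65.7 L.
ΔU = nCvΔT = 0.987×46.2×(428−496) = -3110 J.
Q = 0 for an adiabatic process, so W = −ΔU = 3110 J.
Work done on the gas = −W_by = -3110 J.

-3110 J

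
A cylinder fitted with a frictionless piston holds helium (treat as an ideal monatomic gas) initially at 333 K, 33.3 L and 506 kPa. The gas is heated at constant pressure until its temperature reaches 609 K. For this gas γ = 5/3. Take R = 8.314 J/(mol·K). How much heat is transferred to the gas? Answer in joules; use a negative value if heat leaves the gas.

n = P₁V₁/(RT₁) = 506×33.3/(8.314×333) = 6.09 mol.
Isobaric: P stays 506 kPa; V/T = const ⇒ T₂ = 609 K, V₂ = 60.9 L.
W = PΔV = 506×(60.9−33.3) kPa·L = 14000 J.
ΔU = nCvΔT = 6.09×12.5×(609−333) = 20900 J.
Q = ΔU + W = nCpΔT = 34900 J.

34900 J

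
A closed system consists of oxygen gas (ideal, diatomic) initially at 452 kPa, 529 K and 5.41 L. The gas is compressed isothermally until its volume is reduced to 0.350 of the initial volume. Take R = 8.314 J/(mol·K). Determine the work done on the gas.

2570 J

n = P₁V₁/(RT₁) = 452×5.41/(8.314×529) = 0.556 mol.
Isothermal: T stays 529 K; PV = const ⇒ V₂ = 1.89 L, P₂ = 1290 kPa.
W = nRT ln(V₂/V₁) = 0.556×8.314×529×ln(0.350) = -2570 J.
Work done on the gas = −W_by = 2570 J.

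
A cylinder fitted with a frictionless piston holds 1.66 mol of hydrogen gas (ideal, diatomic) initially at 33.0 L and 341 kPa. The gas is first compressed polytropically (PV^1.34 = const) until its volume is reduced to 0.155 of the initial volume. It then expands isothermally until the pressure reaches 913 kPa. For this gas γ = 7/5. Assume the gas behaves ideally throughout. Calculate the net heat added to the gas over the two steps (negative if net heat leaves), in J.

27700 J

T₁ = P₁V₁/(nR) = 341×33.0/(1.66×8.314) = 815 K.
Step 1 — Polytropic n=1.34: T₂ = T₁(V₁/V₂)^(n−1) = 815×(6.45)^0.34 = 1540 K; P₂ = P₁(V₁/V₂)^n = 4150 kPa.
W = (P₁V₁−P₂V₂)/(n−1) = (341×33.0−4150×5.12)/0.34 = -29300 J.
ΔU = nCvΔT = 1.66×20.8×(1540−815) = 24900 J.
Q = ΔU + W = -4390 J.
State after step 1: P = 4150 kPa, V = 5.12 L, T = 1540 K.
Step 2 — Isothermal: T stays 1540 K; PV = const ⇒ V₂ = 23.2 L, P₂ = 913 kPa.
ΔU = 0 (ideal gas, T constant).
W = nRT ln(V₂/V₁) = 1.66×8.314×1540×ln(4.54) = 32100 J.
Q = ΔU + W = 32100 J.
Net over both steps: W = 2810 J, Q = 27700 J, ΔU = 24900 J.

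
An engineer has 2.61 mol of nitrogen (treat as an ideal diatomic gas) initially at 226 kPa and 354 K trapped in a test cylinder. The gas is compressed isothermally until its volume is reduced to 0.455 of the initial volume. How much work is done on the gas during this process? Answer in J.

6050 J

V₁ = nRT₁/P₁ = 2.61×8.314×354/226 = 34.0 L.
Isothermal: T stays 354 K; PV = const ⇒ V₂ = 15.5 L, P₂ = 497 kPa.
W = nRT ln(V₂/V₁) = 2.61×8.314×354×ln(0.455) = -6050 J.
Work done on the gas = −W_by = 6050 J.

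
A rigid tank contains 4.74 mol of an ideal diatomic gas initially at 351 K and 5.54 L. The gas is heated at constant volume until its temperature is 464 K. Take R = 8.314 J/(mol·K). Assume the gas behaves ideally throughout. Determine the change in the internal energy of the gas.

P₁ = nRT₁/V₁ = 4.74×8.314×351/5.54 = 2500 kPa.
Isochoric: V stays 5.54 L; P/T = const ⇒ T₂ = 464 K, P₂ = 3300 kPa.
For an ideal gas ΔU = nCvΔT with Cv = (5/2)R = 20.8 J/(mol·K).
ΔU = 4.74×20.8×(464−351) = 11100 J.

11100 J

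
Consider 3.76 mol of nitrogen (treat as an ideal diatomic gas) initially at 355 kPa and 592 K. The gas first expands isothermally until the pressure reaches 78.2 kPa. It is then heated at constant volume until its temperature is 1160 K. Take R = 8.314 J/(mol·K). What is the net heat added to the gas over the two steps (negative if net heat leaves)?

V₁ = nRT₁/P₁ = 3.76×8.314×592/355 = 52.1 L.
Step 1 — Isothermal: T stays 592 K; PV = const ⇒ V₂ = 237 L, P₂ = 78.2 kPa.
ΔU = 0 (ideal gas, T constant).
W = nRT ln(V₂/V₁) = 3.76×8.314×592×ln(4.54) = 28000 J.
Q = ΔU + W = 28000 J.
State after step 1: P = 78.2 kPa, V = 237 L, T = 592 K.
Step 2 — Isochoric: V stays 237 L; P/T = const ⇒ T₂ = 1160 K, P₂ = 153 kPa.
W = 0 (no volume change).
ΔU = nCvΔT = 3.76×20.8×(1160−592) = 44400 J.
Q = ΔU = 44400 J.
Net over both steps: W = 28000 J, Q = 72400 J, ΔU = 44400 J.

72400 J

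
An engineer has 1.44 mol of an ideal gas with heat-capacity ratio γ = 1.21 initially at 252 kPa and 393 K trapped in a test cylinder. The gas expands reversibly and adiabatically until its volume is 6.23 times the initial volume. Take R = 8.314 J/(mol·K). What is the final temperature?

V₁ = nRT₁/P₁ = 1.44×8.314×393/252 = 18.7 L.
Adiabatic: TV^(γ−1) = const ⇒ T₂ = 393×(0.161)^0.210 = 268 K; PV^γ = const ⇒ P₂ = 27.5 kPa.

268 K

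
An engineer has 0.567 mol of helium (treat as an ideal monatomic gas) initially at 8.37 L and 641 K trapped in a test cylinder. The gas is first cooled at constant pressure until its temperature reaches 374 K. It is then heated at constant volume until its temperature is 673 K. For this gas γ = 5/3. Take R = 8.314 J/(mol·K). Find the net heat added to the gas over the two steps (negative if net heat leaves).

-1030 J

P₁ = nRT₁/V₁ = 0.567×8.314×641/8.37 = 361 kPa.
Step 1 — Isobaric: P stays 361 kPa; V/T = const ⇒ T₂ = 374 K, V₂ = 4.88 L.
W = PΔV = 361×(4.88−8.37) kPa·L = -1260 J.
ΔU = nCvΔT = 0.567×12.5×(374−641) = -1890 J.
Q = ΔU + W = nCpΔT = -3150 J.
State after step 1: P = 361 kPa, V = 4.88 L, T = 374 K.
Step 2 — Isochoric: V stays 4.88 L; P/T = const ⇒ T₂ = 673 K, P₂ = 650 kPa.
W = 0 (no volume change).
ΔU = nCvΔT = 0.567×12.5×(673−374) = 2110 J.
Q = ΔU = 2110 J.
Net over both steps: W = -1260 J, Q = -1030 J, ΔU = 226 J.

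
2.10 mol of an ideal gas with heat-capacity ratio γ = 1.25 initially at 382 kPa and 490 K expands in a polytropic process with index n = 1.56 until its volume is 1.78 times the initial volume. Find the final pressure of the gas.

V₁ = nRT₁/P₁ = 2.10×8.314×490/382 = 22.4 L.
Polytropic n=1.56: T₂ = T₁(V₁/V₂)^(n−1) = 490×(0.562)^0.56 = 355 K; P₂ = P₁(V₁/V₂)^n = 155 kPa.

155 kPa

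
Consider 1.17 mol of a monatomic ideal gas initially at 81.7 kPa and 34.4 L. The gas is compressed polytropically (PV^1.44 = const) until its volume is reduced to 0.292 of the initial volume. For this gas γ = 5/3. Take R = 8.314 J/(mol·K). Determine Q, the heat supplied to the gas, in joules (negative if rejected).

T₁ = P₁V₁/(nR) = 81.7×34.4/(1.17×8.314) = 289 K.
Polytropic n=1.44: T₂ = T₁(V₁/V₂)^(n−1) = 289×(3.42)^0.44 = 497 K; P₂ = P₁(V₁/V₂)^n = 481 kPa.
W = (P₁V₁−P₂V₂)/(n−1) = (81.7×34.4−481×10.0)/0.44 = -4590 J.
ΔU = nCvΔT = 1.17×12.5×(497−289) = 3030 J.
Q = ΔU + W = -1560 J.

-1560 J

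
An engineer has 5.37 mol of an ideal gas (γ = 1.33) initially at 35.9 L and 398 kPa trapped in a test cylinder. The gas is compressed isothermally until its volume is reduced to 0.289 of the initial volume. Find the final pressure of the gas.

T₁ = P₁V₁/(nR) = 398×35.9/(5.37×8.314) = 320 K.
Isothermal: T stays 320 K; PV = const ⇒ V₂ = 10.4 L, P₂ = 1380 kPa.

1380 kPa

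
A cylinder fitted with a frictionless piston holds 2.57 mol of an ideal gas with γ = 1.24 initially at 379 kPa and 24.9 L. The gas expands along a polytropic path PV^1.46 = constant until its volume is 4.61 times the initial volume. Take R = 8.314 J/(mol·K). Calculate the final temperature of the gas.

219 K

T₁ = P₁V₁/(nR) = 379×24.9/(2.57×8.314) = 442 K.
Polytropic n=1.46: T₂ = T₁(V₁/V₂)^(n−1) = 442×(0.217)^0.46 = 219 K; P₂ = P₁(V₁/V₂)^n = 40.7 kPa.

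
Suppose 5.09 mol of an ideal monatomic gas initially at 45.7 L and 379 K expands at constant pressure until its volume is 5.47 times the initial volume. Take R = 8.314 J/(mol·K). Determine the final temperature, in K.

2070 K

P₁ = nRT₁/V₁ = 5.09×8.314×379/45.7 = 351 kPa.
Isobaric: P stays 351 kPa; V/T = const ⇒ T₂ = 2070 K, V₂ = 250 L.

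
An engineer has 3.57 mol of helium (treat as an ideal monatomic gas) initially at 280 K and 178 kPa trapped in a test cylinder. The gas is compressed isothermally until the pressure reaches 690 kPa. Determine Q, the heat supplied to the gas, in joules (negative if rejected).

-11300 J

V₁ = nRT₁/P₁ = 3.57×8.314×280/178 = 46.7 L.
Isothermal: T stays 280 K; PV = const ⇒ V₂ = 12.0 L, P₂ = 690 kPa.
ΔU = 0 (ideal gas, T constant).
W = nRT ln(V₂/V₁) = 3.57×8.314×280×ln(0.258) = -11300 J.
Q = ΔU + W = -11300 J.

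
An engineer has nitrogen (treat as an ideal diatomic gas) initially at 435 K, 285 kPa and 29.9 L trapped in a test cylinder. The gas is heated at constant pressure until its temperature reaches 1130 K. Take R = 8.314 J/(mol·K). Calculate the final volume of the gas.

Isobaric: P stays 285 kPa; V/T = const ⇒ T₂ = 1130 K, V₂ = 77.7 L.

77.7 L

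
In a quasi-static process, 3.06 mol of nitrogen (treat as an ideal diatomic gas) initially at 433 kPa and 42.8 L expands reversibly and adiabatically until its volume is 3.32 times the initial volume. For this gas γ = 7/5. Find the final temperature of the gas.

T₁ = P₁V₁/(nR) = 433×42.8/(3.06×8.314) = 728 K.
Adiabatic: TV^(γ−1) = const ⇒ T₂ = 728×(0.301)^0.400 = 451 K; PV^γ = const ⇒ P₂ = 80.7 kPa.

451 K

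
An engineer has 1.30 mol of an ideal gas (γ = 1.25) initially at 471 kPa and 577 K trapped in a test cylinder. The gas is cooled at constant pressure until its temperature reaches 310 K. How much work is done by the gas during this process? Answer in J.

V₁ = nRT₁/P₁ = 1.30×8.314×577/471 = 13.2 L.
Isobaric: P stays 471 kPa; V/T = const ⇒ T₂ = 310 K, V₂ = 7.11 L.
W = PΔV = 471×(7.11−13.2) kPa·L = -2890 J.

-2890 J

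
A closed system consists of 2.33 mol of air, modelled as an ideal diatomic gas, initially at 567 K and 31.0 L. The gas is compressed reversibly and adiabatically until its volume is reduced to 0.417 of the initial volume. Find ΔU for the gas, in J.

11500 J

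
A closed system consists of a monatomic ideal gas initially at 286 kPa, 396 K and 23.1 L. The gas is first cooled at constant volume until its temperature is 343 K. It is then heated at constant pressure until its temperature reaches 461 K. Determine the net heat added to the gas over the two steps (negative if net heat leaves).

3600 J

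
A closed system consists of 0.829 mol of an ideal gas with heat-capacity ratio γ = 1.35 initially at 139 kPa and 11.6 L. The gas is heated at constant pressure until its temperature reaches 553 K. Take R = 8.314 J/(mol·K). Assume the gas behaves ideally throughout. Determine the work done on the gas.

T₁ = P₁V₁/(nR) = 139×11.6/(0.829×8.314) = 234 K.
Isobaric: P stays 139 kPa; V/T = const ⇒ T₂ = 553 K, V₂ = 27.4 L.
W = PΔV = 139×(27.4−11.6) kPa·L = 2200 J.
Work done on the gas = −W_by = -2200 J.

-2200 J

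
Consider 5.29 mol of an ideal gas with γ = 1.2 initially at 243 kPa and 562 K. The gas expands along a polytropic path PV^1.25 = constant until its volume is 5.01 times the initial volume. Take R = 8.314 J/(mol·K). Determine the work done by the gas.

32800 J

V₁ = nRT₁/P₁ = 5.29×8.314×562/243 = 102 L.
Polytropic n=1.25: T₂ = T₁(V₁/V₂)^(n−1) = 562×(0.200)^0.25 = 376 K; P₂ = P₁(V₁/V₂)^n = 32.4 kPa.
W = (P₁V₁−P₂V₂)/(n−1) = (243×102−32.4×510)/0.25 = 32800 J.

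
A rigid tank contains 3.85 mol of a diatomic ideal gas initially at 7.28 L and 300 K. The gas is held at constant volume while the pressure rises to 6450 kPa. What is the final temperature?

1470 K

P₁ = nRT₁/V₁ = 3.85×8.314×300/7.28 = 1320 kPa.
Isochoric: V stays 7.28 L; P/T = const ⇒ T₂ = 1470 K, P₂ = 6450 kPa.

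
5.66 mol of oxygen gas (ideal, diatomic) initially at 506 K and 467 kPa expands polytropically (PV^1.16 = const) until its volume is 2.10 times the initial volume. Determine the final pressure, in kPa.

V₁ = nRT₁/P₁ = 5.66×8.314×506/467 = 51.0 L.
Polytropic n=1.16: T₂ = T₁(V₁/V₂)^(n−1) = 506×(0.476)^0.16 = 449 K; P₂ = P₁(V₁/V₂)^n = 197 kPa.

197 kPa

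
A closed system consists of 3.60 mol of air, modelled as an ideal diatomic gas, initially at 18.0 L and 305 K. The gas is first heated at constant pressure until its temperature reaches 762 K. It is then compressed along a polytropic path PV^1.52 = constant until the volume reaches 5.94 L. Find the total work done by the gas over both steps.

P₁ = nRT₁/V₁ = 3.60×8.314×305/18.0 = 507 kPa.
Step 1 — Isobaric: P stays 507 kPa; V/T = const ⇒ T₂ = 762 K, V₂ = 45.0 L.
W = PΔV = 507×(45.0−18.0) kPa·L = 13700 J.
ΔU = nCvΔT = 3.60×20.8×(762−305) = 34200 J.
Q = ΔU + W = nCpΔT = 47900 J.
State after step 1: P = 507 kPa, V = 45.0 L, T = 762 K.
Step 2 — Polytropic n=1.52: T₂ = T₁(V₁/V₂)^(n−1) = 762×(7.57)^0.52 = 2180 K; P₂ = P₁(V₁/V₂)^n = 11000 kPa.
W = (P₁V₁−P₂V₂)/(n−1) = (507×45.0−11000×5.94)/0.52 = -81800 J.
ΔU = nCvΔT = 3.60×20.8×(2180−762) = 106000 J.
Q = ΔU + W = 24500 J.
Net over both steps: W = -68100 J, Q = 72400 J, ΔU = 141000 J.

-68100 J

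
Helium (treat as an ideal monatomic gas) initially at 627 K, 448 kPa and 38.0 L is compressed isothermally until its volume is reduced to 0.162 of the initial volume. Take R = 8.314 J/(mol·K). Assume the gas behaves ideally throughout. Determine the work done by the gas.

-31000 J

n = P₁V₁/(RT₁) = 448×38.0/(8.314×627) = 3.27 mol.
Isothermal: T stays 627 K; PV = const ⇒ V₂ = 6.16 L, P₂ = 2770 kPa.
W = nRT ln(V₂/V₁) = 3.27×8.314×627×ln(0.162) = -31000 J.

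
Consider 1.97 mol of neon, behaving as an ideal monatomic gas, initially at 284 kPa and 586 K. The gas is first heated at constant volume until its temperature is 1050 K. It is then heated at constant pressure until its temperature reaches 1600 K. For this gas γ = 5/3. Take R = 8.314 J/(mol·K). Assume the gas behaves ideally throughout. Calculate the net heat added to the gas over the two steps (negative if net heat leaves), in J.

V₁ = nRT₁/P₁ = 1.97×8.314×586/284 = 33.8 L.
Step 1 — Isochoric: V stays 33.8 L; P/T = const ⇒ T₂ = 1050 K, P₂ = 509 kPa.
W = 0 (no volume change).
ΔU = nCvΔT = 1.97×12.5×(1050−586) = 11400 J.
Q = ΔU = 11400 J.
State after step 1: P = 509 kPa, V = 33.8 L, T = 1050 K.
Step 2 — Isobaric: P stays 509 kPa; V/T = const ⇒ T₂ = 1600 K, V₂ = 51.5 L.
W = PΔV = 509×(51.5−33.8) kPa·L = 9010 J.
ΔU = nCvΔT = 1.97×12.5×(1600−1050) = 13500 J.
Q = ΔU + W = nCpΔT = 22500 J.
Net over both steps: W = 9010 J, Q = 33900 J, ΔU = 24900 J.

33900 J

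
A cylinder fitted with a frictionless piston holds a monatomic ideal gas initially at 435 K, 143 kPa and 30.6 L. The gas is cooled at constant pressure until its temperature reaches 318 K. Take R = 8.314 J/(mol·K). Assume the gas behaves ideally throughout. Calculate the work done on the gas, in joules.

1180 J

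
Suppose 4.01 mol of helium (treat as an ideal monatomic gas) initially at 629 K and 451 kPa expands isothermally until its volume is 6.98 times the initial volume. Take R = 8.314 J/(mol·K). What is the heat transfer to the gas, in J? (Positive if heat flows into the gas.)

40700 J

V₁ = nRT₁/P₁ = 4.01×8.314×629/451 = 46.5 L.
Isothermal: T stays 629 K; PV = const ⇒ V₂ = 325 L, P₂ = 64.6 kPa.
ΔU = 0 (ideal gas, T constant).
W = nRT ln(V₂/V₁) = 4.01×8.314×629×ln(6.98) = 40700 J.
Q = ΔU + W = 40700 J.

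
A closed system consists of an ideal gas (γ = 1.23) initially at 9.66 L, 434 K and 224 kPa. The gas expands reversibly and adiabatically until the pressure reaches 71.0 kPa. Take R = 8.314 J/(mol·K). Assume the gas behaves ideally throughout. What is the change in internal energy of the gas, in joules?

-1820 J

n = P₁V₁/(RT₁) = 224×9.66/(8.314×434) = 0.600 mol.
Adiabatic: T₂/T₁ = (P₂/P₁)^((γ−1)/γ) ⇒ T₂ = 434×(0.317)^0.187 = 350 K; V₂ = 24.6 L.
For an ideal gas ΔU = nCvΔT with Cv = R/(γ−1) = 36.1 J/(mol·K).
ΔU = 0.600×36.1×(350−434) = -1820 J.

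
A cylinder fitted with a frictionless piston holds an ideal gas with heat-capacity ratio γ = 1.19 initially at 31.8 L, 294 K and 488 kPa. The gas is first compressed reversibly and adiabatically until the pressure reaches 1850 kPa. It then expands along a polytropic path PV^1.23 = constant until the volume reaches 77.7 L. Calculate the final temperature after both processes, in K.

n = P₁V₁/(RT₁) = 488×31.8/(8.314×294) = 6.35 mol.
Step 1 — Adiabatic: T₂/T₁ = (P₂/P₁)^((γ−1)/γ) ⇒ T₂ = 294×(3.79)^0.160 = 364 K; V₂ = 10.4 L.
ΔU = nCvΔT = 6.35×43.8×(364−294) = 19400 J.
Q = 0 for an adiabatic process, so W = −ΔU = -19400 J.
State after step 1: P = 1850 kPa, V = 10.4 L, T = 364 K.
Step 2 — Polytropic n=1.23: T₂ = T₁(V₁/V₂)^(n−1) = 364×(0.134)^0.23 = 229 K; P₂ = P₁(V₁/V₂)^n = 156 kPa.
W = (P₁V₁−P₂V₂)/(n−1) = (1850×10.4−156×77.7)/0.23 = 30900 J.
ΔU = nCvΔT = 6.35×43.8×(229−364) = -37400 J.
Q = ΔU + W = -6510 J.
Net over both steps: W = 11600 J, Q = -6510 J, ΔU = -18100 J.

229 K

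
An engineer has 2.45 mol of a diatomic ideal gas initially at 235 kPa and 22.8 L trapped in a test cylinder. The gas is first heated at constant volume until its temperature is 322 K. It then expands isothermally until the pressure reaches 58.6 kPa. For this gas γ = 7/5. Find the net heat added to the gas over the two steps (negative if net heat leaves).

T₁ = P₁V₁/(nR) = 235×22.8/(2.45×8.314) = 263 K.
Step 1 — Isochoric: V stays 22.8 L; P/T = const ⇒ T₂ = 322 K, P₂ = 288 kPa.
W = 0 (no volume change).
ΔU = nCvΔT = 2.45×20.8×(322−263) = 3000 J.
Q = ΔU = 3000 J.
State after step 1: P = 288 kPa, V = 22.8 L, T = 322 K.
Step 2 — Isothermal: T stays 322 K; PV = const ⇒ V₂ = 112 L, P₂ = 58.6 kPa.
ΔU = 0 (ideal gas, T constant).
W = nRT ln(V₂/V₁) = 2.45×8.314×322×ln(4.91) = 10400 J.
Q = ΔU + W = 10400 J.
Net over both steps: W = 10400 J, Q = 13400 J, ΔU = 3000 J.

13400 J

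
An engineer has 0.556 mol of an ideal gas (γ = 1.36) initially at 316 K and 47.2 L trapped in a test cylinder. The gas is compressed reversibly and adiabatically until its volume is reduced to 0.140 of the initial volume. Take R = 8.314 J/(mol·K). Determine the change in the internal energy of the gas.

4180 J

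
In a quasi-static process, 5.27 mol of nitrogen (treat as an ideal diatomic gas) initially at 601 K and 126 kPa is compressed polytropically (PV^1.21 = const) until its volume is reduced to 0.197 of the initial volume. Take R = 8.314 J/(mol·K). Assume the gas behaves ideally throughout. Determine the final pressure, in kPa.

900 kPa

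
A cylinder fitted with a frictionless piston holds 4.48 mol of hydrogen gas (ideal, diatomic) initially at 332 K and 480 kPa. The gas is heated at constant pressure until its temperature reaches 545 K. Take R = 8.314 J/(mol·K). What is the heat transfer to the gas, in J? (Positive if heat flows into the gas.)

V₁ = nRT₁/P₁ = 4.48×8.314×332/480 = 25.8 L.
Isobaric: P stays 480 kPa; V/T = const ⇒ T₂ = 545 K, V₂ = 42.3 L.
W = PΔV = 480×(42.3−25.8) kPa·L = 7930 J.
ΔU = nCvΔT = 4.48×20.8×(545−332) = 19800 J.
Q = ΔU + W = nCpΔT = 27800 J.

27800 J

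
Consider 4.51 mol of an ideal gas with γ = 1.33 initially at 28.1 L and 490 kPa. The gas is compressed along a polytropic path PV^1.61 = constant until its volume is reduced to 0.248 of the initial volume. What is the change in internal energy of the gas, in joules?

T₁ = P₁V₁/(nR) = 490×28.1/(4.51×8.314) = 367 K.
Polytropic n=1.61: T₂ = T₁(V₁/V₂)^(n−1) = 367×(4.03)^0.61 = 860 K; P₂ = P₁(V₁/V₂)^n = 4630 kPa.
For an ideal gas ΔU = nCvΔT with Cv = R/(γ−1) = 25.2 J/(mol·K).
ΔU = 4.51×25.2×(860−367) = 55900 J.

55900 J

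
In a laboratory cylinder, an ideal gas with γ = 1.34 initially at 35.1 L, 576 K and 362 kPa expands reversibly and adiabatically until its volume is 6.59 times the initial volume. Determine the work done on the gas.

n = P₁V₁/(RT₁) = 362×35.1/(8.314×576) = 2.65 mol.
Adiabatic: TV^(γ−1) = const ⇒ T₂ = 576×(0.152)^0.340 = 303 K; PV^γ = const ⇒ P₂ = 28.9 kPa.
ΔU = nCvΔT = 2.65×24.5×(303−576) = -17700 J.
Q = 0 for an adiabatic process, so W = −ΔU = 17700 J.
Work done on the gas = −W_by = -17700 J.

-17700 J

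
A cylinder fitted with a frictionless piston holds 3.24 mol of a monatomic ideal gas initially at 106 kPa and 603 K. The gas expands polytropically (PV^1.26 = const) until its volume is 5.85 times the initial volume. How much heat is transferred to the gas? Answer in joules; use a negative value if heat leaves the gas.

14000 J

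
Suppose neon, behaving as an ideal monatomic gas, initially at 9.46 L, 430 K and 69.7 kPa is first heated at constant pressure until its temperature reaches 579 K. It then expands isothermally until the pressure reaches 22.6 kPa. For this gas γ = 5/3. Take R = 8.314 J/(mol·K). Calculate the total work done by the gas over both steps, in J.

1230 J

n = P₁V₁/(RT₁) = 69.7×9.46/(8.314×430) = 0.184 mol.
Step 1 — Isobaric: P stays 69.7 kPa; V/T = const ⇒ T₂ = 579 K, V₂ = 12.7 L.
W = PΔV = 69.7×(12.7−9.46) kPa·L = 228 J.
ΔU = nCvΔT = 0.184×12.5×(579−430) = 343 J.
Q = ΔU + W = nCpΔT = 571 J.
State after step 1: P = 69.7 kPa, V = 12.7 L, T = 579 K.
Step 2 — Isothermal: T stays 579 K; PV = const ⇒ V₂ = 39.3 L, P₂ = 22.6 kPa.
ΔU = 0 (ideal gas, T constant).
W = nRT ln(V₂/V₁) = 0.184×8.314×579×ln(3.08) = 1000 J.
Q = ΔU + W = 1000 J.
Net over both steps: W = 1230 J, Q = 1570 J, ΔU = 343 J.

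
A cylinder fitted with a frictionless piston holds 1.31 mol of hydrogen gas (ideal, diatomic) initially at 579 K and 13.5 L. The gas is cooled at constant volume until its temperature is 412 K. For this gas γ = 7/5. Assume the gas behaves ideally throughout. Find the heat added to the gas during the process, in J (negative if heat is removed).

-4550 J

P₁ = nRT₁/V₁ = 1.31×8.314×579/13.5 = 467 kPa.
Isochoric: V stays 13.5 L; P/T = const ⇒ T₂ = 412 K, P₂ = 332 kPa.
W = 0 (no volume change).
ΔU = nCvΔT = 1.31×20.8×(412−579) = -4550 J.
Q = ΔU = -4550 J.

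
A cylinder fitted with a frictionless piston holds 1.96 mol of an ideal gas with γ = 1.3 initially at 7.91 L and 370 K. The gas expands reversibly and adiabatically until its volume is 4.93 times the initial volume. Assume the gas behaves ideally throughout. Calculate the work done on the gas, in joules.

-7640 J

P₁ = nRT₁/V₁ = 1.96×8.314×370/7.91 = 762 kPa.
Adiabatic: TV^(γ−1) = const ⇒ T₂ = 370×(0.203)^0.300 = 229 K; PV^γ = const ⇒ P₂ = 95.8 kPa.
ΔU = nCvΔT = 1.96×27.7×(229−370) = -7640 J.
Q = 0 for an adiabatic process, so W = −ΔU = 7640 J.
Work done on the gas = −W_by = -7640 J.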